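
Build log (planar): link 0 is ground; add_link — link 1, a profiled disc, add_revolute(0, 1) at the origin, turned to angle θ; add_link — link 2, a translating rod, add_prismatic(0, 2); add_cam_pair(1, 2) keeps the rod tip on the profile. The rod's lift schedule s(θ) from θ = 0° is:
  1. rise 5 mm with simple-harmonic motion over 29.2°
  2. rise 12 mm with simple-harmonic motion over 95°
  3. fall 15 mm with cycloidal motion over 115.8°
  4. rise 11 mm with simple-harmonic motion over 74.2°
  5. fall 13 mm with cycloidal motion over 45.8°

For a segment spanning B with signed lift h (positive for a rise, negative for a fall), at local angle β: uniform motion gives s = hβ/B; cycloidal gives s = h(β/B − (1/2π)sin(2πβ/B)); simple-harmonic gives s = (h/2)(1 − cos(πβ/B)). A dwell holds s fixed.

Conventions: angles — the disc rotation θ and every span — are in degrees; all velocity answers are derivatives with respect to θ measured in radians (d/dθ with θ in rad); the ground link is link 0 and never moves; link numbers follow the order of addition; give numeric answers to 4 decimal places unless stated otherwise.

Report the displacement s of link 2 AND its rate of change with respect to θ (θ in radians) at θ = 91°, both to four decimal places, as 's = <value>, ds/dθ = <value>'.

seg 1 [0°–29.2°] simple-harmonic, h=5: full span → s += 5 → s = 5.0000
seg 2 [29.2°–124.2°] simple-harmonic, h=12: θ=91° here. β=61.8, B=95. 12/2·(1 − cos(π·0.6505)) = 8.7328 → s = 13.7328
velocity in seg [29.2°–124.2°] (simple-harmonic), θ in radians: β = 61.8° = 1.0786 rad, B = 95° = 1.6581 rad; ds/dθ = (πh/(2B)) sin(πβ/B) = (π·12/(2·1.6581)) sin(π·0.6505) = 10.120790 mm/rad

s = 13.7328, ds/dθ = 10.1208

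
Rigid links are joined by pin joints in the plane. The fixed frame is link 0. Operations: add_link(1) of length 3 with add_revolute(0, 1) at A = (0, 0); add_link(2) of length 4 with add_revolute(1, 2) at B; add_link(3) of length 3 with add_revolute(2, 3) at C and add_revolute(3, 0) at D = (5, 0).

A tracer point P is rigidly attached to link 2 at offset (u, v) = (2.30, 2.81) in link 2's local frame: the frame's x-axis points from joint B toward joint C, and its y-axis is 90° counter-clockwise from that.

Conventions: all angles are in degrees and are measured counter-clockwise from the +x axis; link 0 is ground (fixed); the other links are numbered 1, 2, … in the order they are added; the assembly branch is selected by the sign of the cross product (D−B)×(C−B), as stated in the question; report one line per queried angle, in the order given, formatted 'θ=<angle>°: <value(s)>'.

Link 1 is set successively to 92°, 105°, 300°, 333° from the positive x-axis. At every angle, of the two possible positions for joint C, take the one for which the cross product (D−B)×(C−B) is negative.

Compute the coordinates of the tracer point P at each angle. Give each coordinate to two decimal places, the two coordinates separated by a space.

A=(0,0), D=(5.00,0)
θ=92°: B = A + 3.00·(cos92°, sin92°) = (-0.1047, 2.9982)
θ=92°: |BD| = 5.9200
θ=92°: circle(B,4.00) ∩ circle(D,3.00): a=3.5512, h=1.8408
θ=92°:   candidates: C₊=(3.8897,2.7870) cross=10.898; C₋=(2.0251,-0.3876) cross=-10.898
θ=92°:   branch - wants cross < 0 → take C=(2.0251,-0.3876) (cross=-10.898)
θ=92°: ex = (C−B)/|BC| = (0.5325,-0.8465); ey = (0.8465,0.5325)
θ=92°: P = B + 2.30·ex + 2.81·ey = (3.4985,2.5475)
θ=105°: B = A + 3.00·(cos105°, sin105°) = (-0.7765, 2.8978)
θ=105°: |BD| = 6.4626
θ=105°: circle(B,4.00) ∩ circle(D,3.00): a=3.7729, h=1.3287
θ=105°:   candidates: C₊=(3.1917,2.3937) cross=8.587; C₋=(2.0001,0.0184) cross=-8.587
θ=105°:   branch - wants cross < 0 → take C=(2.0001,0.0184) (cross=-8.587)
θ=105°: ex = (C−B)/|BC| = (0.6941,-0.7199); ey = (0.7199,0.6941)
θ=105°: P = B + 2.30·ex + 2.81·ey = (2.8428,3.1926)
θ=300°: B = A + 3.00·(cos300°, sin300°) = (1.5000, -2.5981)
θ=300°: |BD| = 4.3589
θ=300°: circle(B,4.00) ∩ circle(D,3.00): a=2.9824, h=2.6656
θ=300°:   candidates: C₊=(2.3060,1.3199) cross=11.619; C₋=(5.4835,-2.9608) cross=-11.619
θ=300°:   branch - wants cross < 0 → take C=(5.4835,-2.9608) (cross=-11.619)
θ=300°: ex = (C−B)/|BC| = (0.9959,-0.0907); ey = (0.0907,0.9959)
θ=300°: P = B + 2.30·ex + 2.81·ey = (4.0453,-0.0082)
θ=333°: B = A + 3.00·(cos333°, sin333°) = (2.6730, -1.3620)
θ=333°: |BD| = 2.6963
θ=333°: circle(B,4.00) ∩ circle(D,3.00): a=2.6462, h=2.9996
θ=333°:   candidates: C₊=(3.4416,2.5635) cross=8.088; C₋=(6.4720,-2.6140) cross=-8.088
θ=333°:   branch - wants cross < 0 → take C=(6.4720,-2.6140) (cross=-8.088)
θ=333°: ex = (C−B)/|BC| = (0.9497,-0.3130); ey = (0.3130,0.9497)
θ=333°: P = B + 2.30·ex + 2.81·ey = (5.7370,0.5869)

θ=92°: 3.50 2.55
θ=105°: 2.84 3.19
θ=300°: 4.05 -0.01
θ=333°: 5.74 0.59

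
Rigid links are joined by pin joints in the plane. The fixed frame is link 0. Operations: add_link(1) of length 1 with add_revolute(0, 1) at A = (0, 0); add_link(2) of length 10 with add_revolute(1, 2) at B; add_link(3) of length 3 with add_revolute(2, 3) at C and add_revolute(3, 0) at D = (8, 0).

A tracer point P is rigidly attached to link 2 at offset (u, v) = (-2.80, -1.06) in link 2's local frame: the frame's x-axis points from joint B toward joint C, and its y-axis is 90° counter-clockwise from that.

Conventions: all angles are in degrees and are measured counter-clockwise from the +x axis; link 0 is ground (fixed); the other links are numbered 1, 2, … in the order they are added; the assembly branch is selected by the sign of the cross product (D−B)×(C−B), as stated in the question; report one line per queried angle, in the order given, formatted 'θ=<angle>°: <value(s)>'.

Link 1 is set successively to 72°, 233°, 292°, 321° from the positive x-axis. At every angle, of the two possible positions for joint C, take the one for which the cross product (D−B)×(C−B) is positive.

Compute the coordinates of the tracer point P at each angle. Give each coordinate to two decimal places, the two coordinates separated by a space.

A=(0,0), D=(8.00,0)
θ=72°: B = A + 1.00·(cos72°, sin72°) = (0.3090, 0.9511)
θ=72°: |BD| = 7.7496
θ=72°: circle(B,10.00) ∩ circle(D,3.00): a=9.7461, h=2.2392
θ=72°:   candidates: C₊=(10.2562,1.9772) cross=17.353; C₋=(9.7066,-2.4673) cross=-17.353
θ=72°:   branch + wants cross > 0 → take C=(10.2562,1.9772) (cross=17.353)
θ=72°: ex = (C−B)/|BC| = (0.9947,0.1026); ey = (-0.1026,0.9947)
θ=72°: P = B + -2.80·ex + -1.06·ey = (-2.3674,-0.3907)
θ=233°: B = A + 1.00·(cos233°, sin233°) = (-0.6018, -0.7986)
θ=233°: |BD| = 8.6388
θ=233°: circle(B,10.00) ∩ circle(D,3.00): a=9.5863, h=2.8464
θ=233°:   candidates: C₊=(8.6803,2.9218) cross=24.590; C₋=(9.2066,-2.7467) cross=-24.590
θ=233°:   branch + wants cross > 0 → take C=(8.6803,2.9218) (cross=24.590)
θ=233°: ex = (C−B)/|BC| = (0.9282,0.3720); ey = (-0.3720,0.9282)
θ=233°: P = B + -2.80·ex + -1.06·ey = (-2.8064,-2.8243)
θ=292°: B = A + 1.00·(cos292°, sin292°) = (0.3746, -0.9272)
θ=292°: |BD| = 7.6816
θ=292°: circle(B,10.00) ∩ circle(D,3.00): a=9.7641, h=2.1594
θ=292°:   candidates: C₊=(9.8066,2.3950) cross=16.588; C₋=(10.3279,-1.8923) cross=-16.588
θ=292°:   branch + wants cross > 0 → take C=(9.8066,2.3950) (cross=16.588)
θ=292°: ex = (C−B)/|BC| = (0.9432,0.3322); ey = (-0.3322,0.9432)
θ=292°: P = B + -2.80·ex + -1.06·ey = (-1.9142,-2.8572)
θ=321°: B = A + 1.00·(cos321°, sin321°) = (0.7771, -0.6293)
θ=321°: |BD| = 7.2502
θ=321°: circle(B,10.00) ∩ circle(D,3.00): a=9.9008, h=1.4052
θ=321°:   candidates: C₊=(10.5186,1.6299) cross=10.188; C₋=(10.7625,-1.1698) cross=-10.188
θ=321°:   branch + wants cross > 0 → take C=(10.5186,1.6299) (cross=10.188)
θ=321°: ex = (C−B)/|BC| = (0.9741,0.2259); ey = (-0.2259,0.9741)
θ=321°: P = B + -2.80·ex + -1.06·ey = (-1.7110,-2.2945)

θ=72°: -2.37 -0.39
θ=233°: -2.81 -2.82
θ=292°: -1.91 -2.86
θ=321°: -1.71 -2.29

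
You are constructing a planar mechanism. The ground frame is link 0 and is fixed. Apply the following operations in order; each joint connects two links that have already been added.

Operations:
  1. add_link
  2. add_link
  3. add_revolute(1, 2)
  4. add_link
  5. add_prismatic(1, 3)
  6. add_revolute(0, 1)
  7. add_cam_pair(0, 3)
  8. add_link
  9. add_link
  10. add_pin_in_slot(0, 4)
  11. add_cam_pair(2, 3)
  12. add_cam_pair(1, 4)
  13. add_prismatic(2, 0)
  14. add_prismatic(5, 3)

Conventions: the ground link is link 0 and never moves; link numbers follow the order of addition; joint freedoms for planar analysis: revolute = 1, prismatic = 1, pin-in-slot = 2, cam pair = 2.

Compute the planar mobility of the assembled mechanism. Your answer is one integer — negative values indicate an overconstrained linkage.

ground; <1,0,0>
#1 <2,0,0>
#2 <3,0,0>
R:1↔2 J1 <3,1,0>
#3 <4,1,0>
P:1↔3 J1 <4,2,0>
R:0↔1 J1 <4,3,0>
C:0↔3 J2 <4,3,1>
#4 <5,3,1>
#5 <6,3,1>
PS:0↔4 J2 <6,3,2>
C:2↔3 J2 <6,3,3>
C:1↔4 J2 <6,3,4>
P:2↔0 J1 <6,4,4>
P:5↔3 J1 <6,5,4>
3×5 − 2×5 − 1×4 = 1

M = 1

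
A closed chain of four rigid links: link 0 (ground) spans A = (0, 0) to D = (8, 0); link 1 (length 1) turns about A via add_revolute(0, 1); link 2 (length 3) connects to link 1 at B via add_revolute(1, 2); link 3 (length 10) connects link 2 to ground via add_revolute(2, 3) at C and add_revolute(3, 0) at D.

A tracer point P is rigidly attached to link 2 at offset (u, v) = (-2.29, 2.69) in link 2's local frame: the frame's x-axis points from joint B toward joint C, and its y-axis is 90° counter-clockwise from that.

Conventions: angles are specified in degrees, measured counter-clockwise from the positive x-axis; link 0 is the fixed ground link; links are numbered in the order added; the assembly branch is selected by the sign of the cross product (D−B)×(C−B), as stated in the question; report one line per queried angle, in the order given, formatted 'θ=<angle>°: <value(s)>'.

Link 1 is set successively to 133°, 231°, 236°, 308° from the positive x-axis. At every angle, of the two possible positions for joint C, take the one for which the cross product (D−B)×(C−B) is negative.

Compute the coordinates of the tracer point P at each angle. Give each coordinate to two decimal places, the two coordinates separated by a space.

A=(0,0), D=(8.00,0)
θ=133°: B = A + 1.00·(cos133°, sin133°) = (-0.6820, 0.7314)
θ=133°: |BD| = 8.7127
θ=133°: circle(B,3.00) ∩ circle(D,10.00): a=-0.8659, h=2.8723
θ=133°:   candidates: C₊=(-1.3037,3.6662) cross=25.026; C₋=(-1.7859,-2.0582) cross=-25.026
θ=133°:   branch - wants cross < 0 → take C=(-1.7859,-2.0582) (cross=-25.026)
θ=133°: ex = (C−B)/|BC| = (-0.3680,-0.9298); ey = (0.9298,-0.3680)
θ=133°: P = B + -2.29·ex + 2.69·ey = (2.6619,1.8708)
θ=231°: B = A + 1.00·(cos231°, sin231°) = (-0.6293, -0.7771)
θ=231°: |BD| = 8.6642
θ=231°: circle(B,3.00) ∩ circle(D,10.00): a=-0.9193, h=2.8557
θ=231°:   candidates: C₊=(-1.8011,1.9845) cross=24.742; C₋=(-1.2888,-3.7038) cross=-24.742
θ=231°:   branch - wants cross < 0 → take C=(-1.2888,-3.7038) (cross=-24.742)
θ=231°: ex = (C−B)/|BC| = (-0.2198,-0.9755); ey = (0.9755,-0.2198)
θ=231°: P = B + -2.29·ex + 2.69·ey = (2.4983,0.8655)
θ=236°: B = A + 1.00·(cos236°, sin236°) = (-0.5592, -0.8290)
θ=236°: |BD| = 8.5992
θ=236°: circle(B,3.00) ∩ circle(D,10.00): a=-0.9915, h=2.8314
θ=236°:   candidates: C₊=(-1.8191,1.8936) cross=24.348; C₋=(-1.2731,-3.7428) cross=-24.348
θ=236°:   branch - wants cross < 0 → take C=(-1.2731,-3.7428) (cross=-24.348)
θ=236°: ex = (C−B)/|BC| = (-0.2380,-0.9713); ey = (0.9713,-0.2380)
θ=236°: P = B + -2.29·ex + 2.69·ey = (2.5985,0.7550)
θ=308°: B = A + 1.00·(cos308°, sin308°) = (0.6157, -0.7880)
θ=308°: |BD| = 7.4263
θ=308°: circle(B,3.00) ∩ circle(D,10.00): a=-2.4138, h=1.7815
θ=308°:   candidates: C₊=(-1.9735,0.7273) cross=13.230; C₋=(-1.5954,-2.8156) cross=-13.230
θ=308°:   branch - wants cross < 0 → take C=(-1.5954,-2.8156) (cross=-13.230)
θ=308°: ex = (C−B)/|BC| = (-0.7370,-0.6759); ey = (0.6759,-0.7370)
θ=308°: P = B + -2.29·ex + 2.69·ey = (4.1215,-1.2229)

θ=133°: 2.66 1.87
θ=231°: 2.50 0.87
θ=236°: 2.60 0.75
θ=308°: 4.12 -1.22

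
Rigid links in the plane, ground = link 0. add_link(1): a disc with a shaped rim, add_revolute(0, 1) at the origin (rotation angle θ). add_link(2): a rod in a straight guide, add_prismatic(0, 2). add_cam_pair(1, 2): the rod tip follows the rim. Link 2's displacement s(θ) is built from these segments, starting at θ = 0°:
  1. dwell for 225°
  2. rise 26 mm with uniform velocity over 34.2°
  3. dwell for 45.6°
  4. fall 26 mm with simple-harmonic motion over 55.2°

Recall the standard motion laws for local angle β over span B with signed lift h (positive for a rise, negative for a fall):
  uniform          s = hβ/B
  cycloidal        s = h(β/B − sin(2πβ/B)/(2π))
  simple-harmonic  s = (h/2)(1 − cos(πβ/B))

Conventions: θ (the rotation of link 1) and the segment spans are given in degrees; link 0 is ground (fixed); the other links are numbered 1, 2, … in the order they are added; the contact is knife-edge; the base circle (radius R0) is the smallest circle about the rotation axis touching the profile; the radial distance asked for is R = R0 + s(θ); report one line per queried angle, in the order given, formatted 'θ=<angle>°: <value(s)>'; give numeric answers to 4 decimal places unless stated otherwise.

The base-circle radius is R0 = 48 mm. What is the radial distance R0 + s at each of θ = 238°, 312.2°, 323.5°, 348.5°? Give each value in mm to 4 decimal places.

segment 1 (0° to 225°, dwell): s unchanged at 0.0000
θ = 238° falls in segment 2 (225° to 259.2°, uniform, h = 26): β = 238 − 225 = 13°, B = 34.2°; Δs = 26·13/34.2 = 9.8830; s = 0.0000 + 9.8830 = 9.8830
segment 2 (225° to 259.2°, uniform, h = 26) is passed completely: s = 0.0000 + (26) = 26.0000
segment 3 (259.2° to 304.8°, dwell): s unchanged at 26.0000
θ = 312.2° falls in segment 4 (304.8° to 360°, simple-harmonic, h = -26): β = 312.2 − 304.8 = 7.4°, B = 55.2°; Δs = -26/2·(1 − cos(π·0.1341)) = -1.1360; s = 26.0000 − 1.1360 = 24.8640
θ = 323.5° falls in segment 4 (304.8° to 360°, simple-harmonic, h = -26): β = 323.5 − 304.8 = 18.7°, B = 55.2°; Δs = -26/2·(1 − cos(π·0.3388)) = -6.6932; s = 26.0000 − 6.6932 = 19.3068
θ = 348.5° falls in segment 4 (304.8° to 360°, simple-harmonic, h = -26): β = 348.5 − 304.8 = 43.7°, B = 55.2°; Δs = -26/2·(1 − cos(π·0.7917)) = -23.3136; s = 26.0000 − 23.3136 = 2.6864
θ=238°: R = R0 + s = 48 + 9.8830 = 57.8830
θ=312.2°: R = R0 + s = 48 + 24.8640 = 72.8640
θ=323.5°: R = R0 + s = 48 + 19.3068 = 67.3068
θ=348.5°: R = R0 + s = 48 + 2.6864 = 50.6864

θ=238°: 57.8830
θ=312.2°: 72.8640
θ=323.5°: 67.3068
θ=348.5°: 50.6864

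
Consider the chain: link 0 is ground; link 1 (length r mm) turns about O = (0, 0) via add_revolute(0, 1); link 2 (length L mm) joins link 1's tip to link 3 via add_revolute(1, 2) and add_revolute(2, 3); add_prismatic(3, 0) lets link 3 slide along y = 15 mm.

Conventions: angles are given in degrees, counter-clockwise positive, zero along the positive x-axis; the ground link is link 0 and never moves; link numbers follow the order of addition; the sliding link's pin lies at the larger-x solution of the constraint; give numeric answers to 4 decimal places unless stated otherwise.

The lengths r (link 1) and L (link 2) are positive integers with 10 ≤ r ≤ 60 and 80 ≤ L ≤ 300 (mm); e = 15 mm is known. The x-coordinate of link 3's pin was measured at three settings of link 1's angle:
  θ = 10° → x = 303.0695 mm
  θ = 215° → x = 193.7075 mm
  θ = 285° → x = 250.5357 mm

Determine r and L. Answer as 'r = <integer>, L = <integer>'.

constraint per measurement: (x − r cos θ)² + (r sin θ − e)² = L²
subtracting the θ₁ and θ₂ equations cancels the r² and L² terms:
r = (x₁² − x₂²) / (2[(x₁cos θ₁ + e sin θ₁) − (x₂cos θ₂ + e sin θ₂)]) = 58.0000 → r = 58
L² = (x₁ − r cos θ₁)² + (r sin θ₁ − e)² = 60516.0116 → L = 246.0000 → L = 246
check at θ₃=285°: x = 250.5357 (printed 250.5357) ✓

r = 58, L = 246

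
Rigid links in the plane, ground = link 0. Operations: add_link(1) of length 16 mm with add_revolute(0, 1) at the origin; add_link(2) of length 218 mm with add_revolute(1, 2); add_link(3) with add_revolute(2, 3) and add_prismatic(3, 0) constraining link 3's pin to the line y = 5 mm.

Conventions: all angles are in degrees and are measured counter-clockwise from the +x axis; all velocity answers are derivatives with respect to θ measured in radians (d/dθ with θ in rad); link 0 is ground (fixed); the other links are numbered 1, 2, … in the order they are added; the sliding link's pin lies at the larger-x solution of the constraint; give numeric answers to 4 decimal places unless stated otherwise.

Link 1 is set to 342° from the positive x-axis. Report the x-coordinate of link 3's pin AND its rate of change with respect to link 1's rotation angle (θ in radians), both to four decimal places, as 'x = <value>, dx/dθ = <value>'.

geometry: r = 16 mm, L = 218 mm, e = 5 mm
crank pin P = (r cos θ, r sin θ) = (15.216904, -4.944272)
h = r sin θ − e = -4.944272 − 5 = -9.944272
x = r cos θ + √(L² − h²) = 15.216904 + 217.773073 = 232.989978
dx/dθ = −r sin θ − h·r cos θ/√(L² − h²) (θ in radians; h = -9.944272) = 5.639128

x = 232.9900, dx/dθ = 5.6391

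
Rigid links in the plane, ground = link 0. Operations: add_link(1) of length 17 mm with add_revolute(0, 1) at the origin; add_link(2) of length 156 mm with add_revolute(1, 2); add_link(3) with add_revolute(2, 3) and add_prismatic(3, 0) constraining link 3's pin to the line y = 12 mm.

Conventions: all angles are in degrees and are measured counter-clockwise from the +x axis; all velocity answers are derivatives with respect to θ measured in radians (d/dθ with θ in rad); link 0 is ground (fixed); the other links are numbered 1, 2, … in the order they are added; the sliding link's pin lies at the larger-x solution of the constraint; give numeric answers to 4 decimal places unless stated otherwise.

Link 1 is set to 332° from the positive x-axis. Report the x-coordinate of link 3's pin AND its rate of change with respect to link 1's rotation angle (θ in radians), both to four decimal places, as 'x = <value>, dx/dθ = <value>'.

geometry: r = 17 mm, L = 156 mm, e = 12 mm
crank pin P = (r cos θ, r sin θ) = (15.010109, -7.981017)
h = r sin θ − e = -7.981017 − 12 = -19.981017
x = r cos θ + √(L² − h²) = 15.010109 + 154.715090 = 169.725199
dx/dθ = −r sin θ − h·r cos θ/√(L² − h²) (θ in radians; h = -19.981017) = 9.919530

x = 169.7252, dx/dθ = 9.9195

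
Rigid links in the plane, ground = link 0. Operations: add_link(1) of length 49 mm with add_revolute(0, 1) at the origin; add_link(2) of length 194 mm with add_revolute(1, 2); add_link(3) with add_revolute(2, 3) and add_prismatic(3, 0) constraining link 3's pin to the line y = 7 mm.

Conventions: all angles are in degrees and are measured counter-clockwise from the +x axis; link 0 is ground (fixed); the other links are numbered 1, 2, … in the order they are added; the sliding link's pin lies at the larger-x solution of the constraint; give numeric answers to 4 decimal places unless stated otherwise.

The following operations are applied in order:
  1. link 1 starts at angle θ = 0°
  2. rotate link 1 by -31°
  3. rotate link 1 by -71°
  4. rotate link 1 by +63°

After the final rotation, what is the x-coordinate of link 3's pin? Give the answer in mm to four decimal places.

geometry: r = 49 mm, L = 194 mm, e = 7 mm; θ starts at 0°
rotate link 1 by -31°: θ ← 0° -31° = -31°
rotate link 1 by -71°: θ ← -31° -71° = -102°
rotate link 1 by +63°: θ ← -102° +63° = -39°
crank pin P = (r cos θ, r sin θ) = (38.080152, -30.836699)
h = r sin θ − e = -30.836699 − 7 = -37.836699
x = r cos θ + √(L² − h²) = 38.080152 + 190.274497 = 228.354649

228.3546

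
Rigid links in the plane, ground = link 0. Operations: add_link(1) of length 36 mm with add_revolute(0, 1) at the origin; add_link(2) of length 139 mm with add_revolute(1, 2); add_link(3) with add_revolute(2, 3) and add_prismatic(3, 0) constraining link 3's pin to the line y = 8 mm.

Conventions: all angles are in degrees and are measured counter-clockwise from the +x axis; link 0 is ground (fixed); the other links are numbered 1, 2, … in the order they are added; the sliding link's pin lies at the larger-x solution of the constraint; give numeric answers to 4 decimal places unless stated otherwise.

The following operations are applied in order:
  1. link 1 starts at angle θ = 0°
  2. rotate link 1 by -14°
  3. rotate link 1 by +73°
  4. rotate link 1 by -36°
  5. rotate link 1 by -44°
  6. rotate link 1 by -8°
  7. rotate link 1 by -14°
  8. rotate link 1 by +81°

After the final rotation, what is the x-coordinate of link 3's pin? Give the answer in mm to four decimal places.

geometry: r = 36 mm, L = 139 mm, e = 8 mm; θ starts at 0°
rotate link 1 by -14°: θ ← 0° -14° = -14°
rotate link 1 by +73°: θ ← -14° +73° = 59°
rotate link 1 by -36°: θ ← 59° -36° = 23°
rotate link 1 by -44°: θ ← 23° -44° = -21°
rotate link 1 by -8°: θ ← -21° -8° = -29°
rotate link 1 by -14°: θ ← -29° -14° = -43°
rotate link 1 by +81°: θ ← -43° +81° = 38°
crank pin P = (r cos θ, r sin θ) = (28.368387, 22.163813)
h = r sin θ − e = 22.163813 − 8 = 14.163813
x = r cos θ + √(L² − h²) = 28.368387 + 138.276485 = 166.644872

166.6449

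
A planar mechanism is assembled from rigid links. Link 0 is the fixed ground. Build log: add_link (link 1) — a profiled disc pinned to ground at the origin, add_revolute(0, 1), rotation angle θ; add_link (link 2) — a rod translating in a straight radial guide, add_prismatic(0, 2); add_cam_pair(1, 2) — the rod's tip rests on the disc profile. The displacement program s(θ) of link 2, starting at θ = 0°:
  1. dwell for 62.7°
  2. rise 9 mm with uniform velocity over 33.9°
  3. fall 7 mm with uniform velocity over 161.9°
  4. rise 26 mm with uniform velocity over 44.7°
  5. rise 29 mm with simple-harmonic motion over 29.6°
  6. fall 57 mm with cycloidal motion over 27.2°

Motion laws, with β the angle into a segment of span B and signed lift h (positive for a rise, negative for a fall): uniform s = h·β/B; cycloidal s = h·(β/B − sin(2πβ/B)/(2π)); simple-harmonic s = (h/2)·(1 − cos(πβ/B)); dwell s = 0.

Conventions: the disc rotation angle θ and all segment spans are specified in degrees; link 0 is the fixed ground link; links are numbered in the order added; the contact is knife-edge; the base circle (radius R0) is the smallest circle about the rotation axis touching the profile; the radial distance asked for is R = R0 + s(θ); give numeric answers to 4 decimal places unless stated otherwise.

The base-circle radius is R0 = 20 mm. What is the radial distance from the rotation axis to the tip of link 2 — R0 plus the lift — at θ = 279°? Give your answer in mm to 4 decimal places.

seg 1 [0°–62.7°] dwell: s stays 0.0000
seg 2 [62.7°–96.6°] uniform, h=9: full span → s += 9 → s = 9.0000
seg 3 [96.6°–258.5°] uniform, h=-7: full span → s += -7 → s = 2.0000
seg 4 [258.5°–303.2°] uniform, h=26: θ=279° here. β=20.5, B=44.7. 26·20.5/44.7 = 11.9239 → s = 13.9239
R = R0 + s = 20 + 13.9239 = 33.9239

33.9239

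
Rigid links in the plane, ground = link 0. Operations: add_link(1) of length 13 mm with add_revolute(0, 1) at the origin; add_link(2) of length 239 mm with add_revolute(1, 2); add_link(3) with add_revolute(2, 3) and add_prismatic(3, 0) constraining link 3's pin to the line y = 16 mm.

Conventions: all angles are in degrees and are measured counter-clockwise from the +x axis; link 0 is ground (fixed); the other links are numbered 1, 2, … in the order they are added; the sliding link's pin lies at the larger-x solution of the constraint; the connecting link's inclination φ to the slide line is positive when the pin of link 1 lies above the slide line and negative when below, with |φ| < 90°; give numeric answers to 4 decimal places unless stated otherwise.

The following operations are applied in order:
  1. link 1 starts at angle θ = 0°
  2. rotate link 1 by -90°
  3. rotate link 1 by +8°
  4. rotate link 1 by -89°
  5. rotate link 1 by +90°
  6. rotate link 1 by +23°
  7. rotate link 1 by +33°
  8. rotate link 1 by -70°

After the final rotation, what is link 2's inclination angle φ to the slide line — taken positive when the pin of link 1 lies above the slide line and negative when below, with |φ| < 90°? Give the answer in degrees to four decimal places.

geometry: r = 13 mm, L = 239 mm, e = 16 mm; θ starts at 0°
rotate link 1 by -90°: θ ← 0° -90° = -90°
rotate link 1 by +8°: θ ← -90° +8° = -82°
rotate link 1 by -89°: θ ← -82° -89° = -171°
rotate link 1 by +90°: θ ← -171° +90° = -81°
rotate link 1 by +23°: θ ← -81° +23° = -58°
rotate link 1 by +33°: θ ← -58° +33° = -25°
rotate link 1 by -70°: θ ← -25° -70° = -95°
h = r sin θ − e = -12.950531 − 16 = -28.950531
sin φ = h / L = -28.950531 / 239 = -0.12113193
φ = arcsin(-0.12113193) = -6.957434°

-6.9574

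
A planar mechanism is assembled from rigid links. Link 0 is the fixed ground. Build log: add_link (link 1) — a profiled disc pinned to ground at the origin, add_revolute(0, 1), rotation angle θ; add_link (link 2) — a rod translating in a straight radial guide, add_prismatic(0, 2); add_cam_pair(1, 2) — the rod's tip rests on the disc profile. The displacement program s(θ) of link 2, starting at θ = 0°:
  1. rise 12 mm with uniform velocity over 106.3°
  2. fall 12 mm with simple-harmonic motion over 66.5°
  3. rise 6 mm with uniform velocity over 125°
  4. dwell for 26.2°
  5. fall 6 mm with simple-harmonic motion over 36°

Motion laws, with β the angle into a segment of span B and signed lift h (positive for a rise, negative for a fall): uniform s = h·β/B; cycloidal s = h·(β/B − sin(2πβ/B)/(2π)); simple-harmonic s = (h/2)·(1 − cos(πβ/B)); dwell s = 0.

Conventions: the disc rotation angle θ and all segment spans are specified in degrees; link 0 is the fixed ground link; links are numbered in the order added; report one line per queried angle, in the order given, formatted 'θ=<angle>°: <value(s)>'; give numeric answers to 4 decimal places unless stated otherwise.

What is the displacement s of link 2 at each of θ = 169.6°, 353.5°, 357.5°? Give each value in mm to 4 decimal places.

seg 1 [0°–106.3°] uniform, h=12: full span → s += 12 → s = 12.0000
seg 2 [106.3°–172.8°] simple-harmonic, h=-12: θ=169.6° here. β=63.3, B=66.5. -12/2·(1 − cos(π·0.9519)) = -11.9316 → s = 0.0684
seg 2 [106.3°–172.8°] simple-harmonic, h=-12: full span → s += -12 → s = 0.0000
seg 3 [172.8°–297.8°] uniform, h=6: full span → s += 6 → s = 6.0000
seg 4 [297.8°–324°] dwell: s stays 6.0000
seg 5 [324°–360°] simple-harmonic, h=-6: θ=353.5° here. β=29.5, B=36. -6/2·(1 − cos(π·0.8194)) = -5.5302 → s = 0.4698
seg 5 [324°–360°] simple-harmonic, h=-6: θ=357.5° here. β=33.5, B=36. -6/2·(1 − cos(π·0.9306)) = -5.9289 → s = 0.0711

θ=169.6°: 0.0684
θ=353.5°: 0.4698
θ=357.5°: 0.0711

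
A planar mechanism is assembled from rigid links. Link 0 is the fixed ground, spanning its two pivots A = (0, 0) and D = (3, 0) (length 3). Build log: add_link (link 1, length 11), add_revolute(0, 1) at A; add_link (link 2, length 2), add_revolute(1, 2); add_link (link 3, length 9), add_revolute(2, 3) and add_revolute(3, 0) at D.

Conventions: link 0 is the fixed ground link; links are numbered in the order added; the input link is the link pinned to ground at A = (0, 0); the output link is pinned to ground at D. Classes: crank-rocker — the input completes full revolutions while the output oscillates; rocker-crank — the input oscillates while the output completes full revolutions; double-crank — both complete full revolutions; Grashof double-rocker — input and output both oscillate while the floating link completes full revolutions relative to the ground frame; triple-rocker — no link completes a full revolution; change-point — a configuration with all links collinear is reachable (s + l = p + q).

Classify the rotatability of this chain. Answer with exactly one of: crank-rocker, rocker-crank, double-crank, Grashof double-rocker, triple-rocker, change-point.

lengths: ground=3, input=11, coupler=2, output=9
sorted: s=2 (shortest), l=11 (longest), p+q=12
s + l = 13 vs p + q = 12
s + l > p + q → non-Grashof → no link fully rotates → triple-rocker

triple-rocker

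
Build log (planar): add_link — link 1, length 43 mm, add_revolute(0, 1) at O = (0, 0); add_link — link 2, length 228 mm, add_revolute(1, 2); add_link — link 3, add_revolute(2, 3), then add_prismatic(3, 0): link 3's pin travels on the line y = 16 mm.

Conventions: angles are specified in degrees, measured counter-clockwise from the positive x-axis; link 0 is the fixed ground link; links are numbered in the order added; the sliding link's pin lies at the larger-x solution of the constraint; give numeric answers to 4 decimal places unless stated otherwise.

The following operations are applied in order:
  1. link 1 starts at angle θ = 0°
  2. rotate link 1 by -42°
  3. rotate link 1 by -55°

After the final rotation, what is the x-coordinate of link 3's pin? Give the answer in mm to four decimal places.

geometry: r = 43 mm, L = 228 mm, e = 16 mm; θ starts at 0°
rotate link 1 by -42°: θ ← 0° -42° = -42°
rotate link 1 by -55°: θ ← -42° -55° = -97°
crank pin P = (r cos θ, r sin θ) = (-5.240382, -42.679485)
h = r sin θ − e = -42.679485 − 16 = -58.679485
x = r cos θ + √(L² − h²) = -5.240382 + 220.319582 = 215.079200

215.0792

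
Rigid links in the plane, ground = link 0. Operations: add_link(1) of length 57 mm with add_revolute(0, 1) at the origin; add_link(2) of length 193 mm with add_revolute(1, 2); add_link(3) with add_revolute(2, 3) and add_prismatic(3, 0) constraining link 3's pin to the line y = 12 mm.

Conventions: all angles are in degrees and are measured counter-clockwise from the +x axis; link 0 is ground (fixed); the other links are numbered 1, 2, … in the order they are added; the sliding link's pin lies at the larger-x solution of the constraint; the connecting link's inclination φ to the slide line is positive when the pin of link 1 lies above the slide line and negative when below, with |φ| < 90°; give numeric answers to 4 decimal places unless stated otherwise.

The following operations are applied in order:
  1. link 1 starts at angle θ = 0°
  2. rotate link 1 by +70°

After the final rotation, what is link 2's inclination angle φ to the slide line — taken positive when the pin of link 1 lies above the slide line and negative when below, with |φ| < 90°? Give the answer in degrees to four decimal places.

geometry: r = 57 mm, L = 193 mm, e = 12 mm; θ starts at 0°
rotate link 1 by +70°: θ ← 0° +70° = 70°
h = r sin θ − e = 53.562479 − 12 = 41.562479
sin φ = h / L = 41.562479 / 193 = 0.21534963
φ = arcsin(0.21534963) = 12.436040°

12.4360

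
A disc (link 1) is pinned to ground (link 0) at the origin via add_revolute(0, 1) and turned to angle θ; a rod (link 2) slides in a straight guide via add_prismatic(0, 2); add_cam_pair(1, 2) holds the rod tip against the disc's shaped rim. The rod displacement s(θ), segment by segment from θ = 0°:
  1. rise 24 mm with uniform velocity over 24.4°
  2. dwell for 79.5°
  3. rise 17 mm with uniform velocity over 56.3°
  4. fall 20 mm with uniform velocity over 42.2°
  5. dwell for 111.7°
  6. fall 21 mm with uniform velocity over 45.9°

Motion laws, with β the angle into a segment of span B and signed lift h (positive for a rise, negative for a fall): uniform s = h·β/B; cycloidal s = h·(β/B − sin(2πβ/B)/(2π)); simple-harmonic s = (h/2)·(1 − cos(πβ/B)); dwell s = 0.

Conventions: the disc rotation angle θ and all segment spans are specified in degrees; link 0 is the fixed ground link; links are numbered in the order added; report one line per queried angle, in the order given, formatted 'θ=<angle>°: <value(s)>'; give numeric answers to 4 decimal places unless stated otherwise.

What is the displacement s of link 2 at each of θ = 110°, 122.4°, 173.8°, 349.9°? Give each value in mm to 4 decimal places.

segment 1 (0° to 24.4°, uniform, h = 24) is passed completely: s = 0.0000 + (24) = 24.0000
segment 2 (24.4° to 103.9°, dwell): s unchanged at 24.0000
θ = 110° falls in segment 3 (103.9° to 160.2°, uniform, h = 17): β = 110 − 103.9 = 6.1°, B = 56.3°; Δs = 17·6.1/56.3 = 1.8419; s = 24.0000 + 1.8419 = 25.8419
θ = 122.4° falls in segment 3 (103.9° to 160.2°, uniform, h = 17): β = 122.4 − 103.9 = 18.5°, B = 56.3°; Δs = 17·18.5/56.3 = 5.5861; s = 24.0000 + 5.5861 = 29.5861
segment 3 (103.9° to 160.2°, uniform, h = 17) is passed completely: s = 24.0000 + (17) = 41.0000
θ = 173.8° falls in segment 4 (160.2° to 202.4°, uniform, h = -20): β = 173.8 − 160.2 = 13.6°, B = 42.2°; Δs = -20·13.6/42.2 = -6.4455; s = 41.0000 − 6.4455 = 34.5545
segment 4 (160.2° to 202.4°, uniform, h = -20) is passed completely: s = 41.0000 + (-20) = 21.0000
segment 5 (202.4° to 314.1°, dwell): s unchanged at 21.0000
θ = 349.9° falls in segment 6 (314.1° to 360°, uniform, h = -21): β = 349.9 − 314.1 = 35.8°, B = 45.9°; Δs = -21·35.8/45.9 = -16.3791; s = 21.0000 − 16.3791 = 4.6209

θ=110°: 25.8419
θ=122.4°: 29.5861
θ=173.8°: 34.5545
θ=349.9°: 4.6209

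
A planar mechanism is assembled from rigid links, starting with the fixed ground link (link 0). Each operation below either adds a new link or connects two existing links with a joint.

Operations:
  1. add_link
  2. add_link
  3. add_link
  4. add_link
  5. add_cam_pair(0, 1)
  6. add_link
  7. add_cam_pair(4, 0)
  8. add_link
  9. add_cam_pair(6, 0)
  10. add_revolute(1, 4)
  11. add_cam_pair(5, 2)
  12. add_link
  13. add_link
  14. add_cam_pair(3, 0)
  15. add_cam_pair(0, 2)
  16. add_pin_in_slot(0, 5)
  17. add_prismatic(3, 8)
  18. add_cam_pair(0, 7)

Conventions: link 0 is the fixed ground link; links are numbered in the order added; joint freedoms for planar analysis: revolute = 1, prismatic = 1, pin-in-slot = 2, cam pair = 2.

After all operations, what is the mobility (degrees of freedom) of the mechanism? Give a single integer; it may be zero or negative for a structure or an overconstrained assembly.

ground; <1,0,0>
#1 <2,0,0>
#2 <3,0,0>
#3 <4,0,0>
#4 <5,0,0>
C:0↔1 J2 <5,0,1>
#5 <6,0,1>
C:4↔0 J2 <6,0,2>
#6 <7,0,2>
C:6↔0 J2 <7,0,3>
R:1↔4 J1 <7,1,3>
C:5↔2 J2 <7,1,4>
#7 <8,1,4>
#8 <9,1,4>
C:3↔0 J2 <9,1,5>
C:0↔2 J2 <9,1,6>
PS:0↔5 J2 <9,1,7>
P:3↔8 J1 <9,2,7>
C:0↔7 J2 <9,2,8>
3×8 − 2×2 − 1×8 = 12

M = 12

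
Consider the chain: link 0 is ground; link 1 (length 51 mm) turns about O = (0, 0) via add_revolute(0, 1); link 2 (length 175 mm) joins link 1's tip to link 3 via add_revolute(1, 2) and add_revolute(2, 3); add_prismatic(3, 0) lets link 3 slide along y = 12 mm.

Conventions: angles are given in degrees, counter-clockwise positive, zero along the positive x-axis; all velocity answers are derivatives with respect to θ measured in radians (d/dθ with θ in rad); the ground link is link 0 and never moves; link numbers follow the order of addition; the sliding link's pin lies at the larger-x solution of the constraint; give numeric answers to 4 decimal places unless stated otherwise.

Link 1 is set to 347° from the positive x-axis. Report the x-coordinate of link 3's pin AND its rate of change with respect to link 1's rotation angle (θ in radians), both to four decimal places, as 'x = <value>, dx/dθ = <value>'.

geometry: r = 51 mm, L = 175 mm, e = 12 mm
crank pin P = (r cos θ, r sin θ) = (49.692873, -11.472504)
h = r sin θ − e = -11.472504 − 12 = -23.472504
x = r cos θ + √(L² − h²) = 49.692873 + 173.418689 = 223.111562
dx/dθ = −r sin θ − h·r cos θ/√(L² − h²) (θ in radians; h = -23.472504) = 18.198516

x = 223.1116, dx/dθ = 18.1985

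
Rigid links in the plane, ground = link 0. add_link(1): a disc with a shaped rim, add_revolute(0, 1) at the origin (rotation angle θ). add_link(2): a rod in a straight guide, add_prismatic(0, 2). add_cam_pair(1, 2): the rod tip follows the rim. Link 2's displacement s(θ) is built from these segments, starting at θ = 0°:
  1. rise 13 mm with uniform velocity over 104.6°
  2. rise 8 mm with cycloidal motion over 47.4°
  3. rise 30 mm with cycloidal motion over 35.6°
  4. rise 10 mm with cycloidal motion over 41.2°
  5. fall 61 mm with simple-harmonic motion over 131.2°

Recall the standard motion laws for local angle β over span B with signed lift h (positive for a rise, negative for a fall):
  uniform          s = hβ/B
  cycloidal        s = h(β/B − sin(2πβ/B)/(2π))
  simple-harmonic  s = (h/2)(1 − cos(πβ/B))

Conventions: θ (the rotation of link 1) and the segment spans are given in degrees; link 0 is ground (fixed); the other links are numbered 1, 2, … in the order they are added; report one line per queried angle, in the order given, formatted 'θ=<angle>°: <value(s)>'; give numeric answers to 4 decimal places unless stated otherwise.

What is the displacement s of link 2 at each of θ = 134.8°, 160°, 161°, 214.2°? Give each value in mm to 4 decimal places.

segment 1 (0° to 104.6°, uniform, h = 13) is passed completely: s = 0.0000 + (13) = 13.0000
θ = 134.8° falls in segment 2 (104.6° to 152°, cycloidal, h = 8): β = 134.8 − 104.6 = 30.2°, B = 47.4°; Δs = 8·(0.6371 − sin(2π·0.6371)/(2π)) = 6.0633; s = 13.0000 + 6.0633 = 19.0633
segment 2 (104.6° to 152°, cycloidal, h = 8) is passed completely: s = 13.0000 + (8) = 21.0000
θ = 160° falls in segment 3 (152° to 187.6°, cycloidal, h = 30): β = 160 − 152 = 8°, B = 35.6°; Δs = 30·(0.2247 − sin(2π·0.2247)/(2π)) = 2.0270; s = 21.0000 + 2.0270 = 23.0270
θ = 161° falls in segment 3 (152° to 187.6°, cycloidal, h = 30): β = 161 − 152 = 9°, B = 35.6°; Δs = 30·(0.2528 − sin(2π·0.2528)/(2π)) = 2.8104; s = 21.0000 + 2.8104 = 23.8104
segment 3 (152° to 187.6°, cycloidal, h = 30) is passed completely: s = 21.0000 + (30) = 51.0000
θ = 214.2° falls in segment 4 (187.6° to 228.8°, cycloidal, h = 10): β = 214.2 − 187.6 = 26.6°, B = 41.2°; Δs = 10·(0.6456 − sin(2π·0.6456)/(2π)) = 7.7177; s = 51.0000 + 7.7177 = 58.7177

θ=134.8°: 19.0633
θ=160°: 23.0270
θ=161°: 23.8104
θ=214.2°: 58.7177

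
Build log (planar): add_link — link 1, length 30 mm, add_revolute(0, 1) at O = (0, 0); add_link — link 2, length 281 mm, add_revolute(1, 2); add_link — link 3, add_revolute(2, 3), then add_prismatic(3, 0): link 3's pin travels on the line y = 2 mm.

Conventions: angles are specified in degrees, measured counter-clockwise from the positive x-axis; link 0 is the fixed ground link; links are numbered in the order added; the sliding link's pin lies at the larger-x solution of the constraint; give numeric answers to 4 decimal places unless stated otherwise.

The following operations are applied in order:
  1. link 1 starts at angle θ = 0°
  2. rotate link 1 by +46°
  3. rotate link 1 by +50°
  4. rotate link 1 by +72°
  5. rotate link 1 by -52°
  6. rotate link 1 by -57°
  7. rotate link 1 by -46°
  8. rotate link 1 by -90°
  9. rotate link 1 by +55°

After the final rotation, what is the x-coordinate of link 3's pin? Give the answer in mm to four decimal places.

geometry: r = 30 mm, L = 281 mm, e = 2 mm; θ starts at 0°
rotate link 1 by +46°: θ ← 0° +46° = 46°
rotate link 1 by +50°: θ ← 46° +50° = 96°
rotate link 1 by +72°: θ ← 96° +72° = 168°
rotate link 1 by -52°: θ ← 168° -52° = 116°
rotate link 1 by -57°: θ ← 116° -57° = 59°
rotate link 1 by -46°: θ ← 59° -46° = 13°
rotate link 1 by -90°: θ ← 13° -90° = -77°
rotate link 1 by +55°: θ ← -77° +55° = -22°
crank pin P = (r cos θ, r sin θ) = (27.815516, -11.238198)
h = r sin θ − e = -11.238198 − 2 = -13.238198
x = r cos θ + √(L² − h²) = 27.815516 + 280.687994 = 308.503510

308.5035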